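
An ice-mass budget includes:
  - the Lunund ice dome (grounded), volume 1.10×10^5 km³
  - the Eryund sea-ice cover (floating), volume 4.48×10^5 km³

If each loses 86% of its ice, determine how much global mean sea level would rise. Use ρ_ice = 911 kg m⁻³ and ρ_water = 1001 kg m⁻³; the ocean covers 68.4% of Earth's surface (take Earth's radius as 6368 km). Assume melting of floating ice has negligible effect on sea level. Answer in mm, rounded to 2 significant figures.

≈ 250 mm

Lunund: 0.86 × 1.10×10^5 km³ × (911/1001) = 8.609×10^4 km³ of water.
The Eryund sea-ice cover is floating and already displaces its own weight of water, so its melt adds essentially nothing to sea level.
Total added water ≈ 8.609×10^13 m³ over 3.49×10^14 m² → Δh = 0.247 m = 250 mm.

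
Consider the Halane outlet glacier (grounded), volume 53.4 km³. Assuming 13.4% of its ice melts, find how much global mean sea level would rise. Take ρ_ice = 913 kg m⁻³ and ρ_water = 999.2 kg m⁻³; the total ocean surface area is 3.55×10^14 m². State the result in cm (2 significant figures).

Halane: 0.134 × 53.4 km³ × (913/999.2) = 6.538 km³ of water.
Spread over 3.55×10^14 m² of ocean, Δh = 6.538×10^9 / 3.55×10^14 = 1.84×10^-5 m = 1.8×10^-3 cm.

≈ 1.8×10^-3 cm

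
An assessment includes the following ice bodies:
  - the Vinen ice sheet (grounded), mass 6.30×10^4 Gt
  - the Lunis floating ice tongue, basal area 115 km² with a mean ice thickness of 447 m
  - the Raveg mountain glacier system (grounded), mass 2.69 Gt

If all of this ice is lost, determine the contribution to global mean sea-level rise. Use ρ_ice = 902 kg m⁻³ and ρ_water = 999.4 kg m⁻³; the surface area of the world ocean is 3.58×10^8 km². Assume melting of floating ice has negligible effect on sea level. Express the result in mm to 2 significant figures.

Vinen: 6.30×10^4 Gt = 6.300×10^16 kg; dividing by ρ_w = 999.4 kg m⁻³ gives 6.304×10^13 m³ of water.
The Lunis floating ice tongue is floating and already displaces its own weight of water, so its melt adds essentially nothing to sea level.
Raveg: 2.69 Gt = 2.690×10^12 kg; dividing by ρ_w = 999.4 kg m⁻³ gives 2.692×10^9 m³ of water.
Total added water ≈ 6.304×10^13 m³ over 3.58×10^14 m² → Δh = 0.176 m = 180 mm.

≈ 180 mm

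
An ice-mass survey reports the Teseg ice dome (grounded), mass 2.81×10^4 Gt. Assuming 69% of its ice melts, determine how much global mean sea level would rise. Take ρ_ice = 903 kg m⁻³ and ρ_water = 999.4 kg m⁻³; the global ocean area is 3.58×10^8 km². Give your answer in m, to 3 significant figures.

≈ 0.0542 m

Teseg: 0.69 × 2.81×10^4 Gt = 1.939×10^16 kg; dividing by ρ_w = 999.4 kg m⁻³ gives 1.940×10^13 m³ of water.
Spread over 3.58×10^14 m² of ocean, Δh = 1.940×10^13 / 3.58×10^14 = 0.0542 m.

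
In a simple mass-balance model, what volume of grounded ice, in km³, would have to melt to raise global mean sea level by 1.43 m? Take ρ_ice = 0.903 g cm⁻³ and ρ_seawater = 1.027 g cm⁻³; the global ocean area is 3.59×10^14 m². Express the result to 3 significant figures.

Required water volume = Δh × A = 1.43 m × 3.59×10^14 m² = 5.134×10^14 m³ = 5.134×10^5 km³.
Ice volume = water volume × ρ_w/ρ_ice = 5.134×10^5 × 1027/903 = 5.84×10^5 km³.

≈ 5.84×10^5 km³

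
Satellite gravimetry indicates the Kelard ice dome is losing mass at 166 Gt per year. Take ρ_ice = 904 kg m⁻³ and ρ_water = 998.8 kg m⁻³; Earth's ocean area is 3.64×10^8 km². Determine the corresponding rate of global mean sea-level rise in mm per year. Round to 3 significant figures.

≈ 0.457 mm/yr

ρ_w = 998.8 kg m⁻³. Annual water volume added = 166 Gt / ρ_w = 1.660×10^14 kg / 998.8 kg m⁻³ = 1.662×10^11 m³.
Δh per year = 1.662×10^11 / 3.64×10^14 = 4.57×10^-4 m = 0.457 mm.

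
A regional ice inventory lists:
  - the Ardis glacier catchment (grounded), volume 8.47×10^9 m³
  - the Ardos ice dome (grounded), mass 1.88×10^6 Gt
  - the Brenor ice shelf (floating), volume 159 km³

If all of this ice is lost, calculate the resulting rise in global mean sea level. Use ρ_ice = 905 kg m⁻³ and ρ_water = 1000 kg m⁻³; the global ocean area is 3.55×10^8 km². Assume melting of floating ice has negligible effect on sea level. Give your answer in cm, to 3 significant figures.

≈ 530 cm

Ardis: 8.47×10^9 m³ × (905/1000) = 7.665×10^9 m³ of water.
Ardos: 1.88×10^6 Gt = 1.880×10^18 kg; dividing by ρ_w = 1000 kg m⁻³ gives 1.880×10^15 m³ of water.
The Brenor ice shelf is floating and already displaces its own weight of water, so its melt adds essentially nothing to sea level.
Total added water ≈ 1.880×10^15 m³ over 3.55×10^14 m² → Δh = 5.30 m = 530 cm.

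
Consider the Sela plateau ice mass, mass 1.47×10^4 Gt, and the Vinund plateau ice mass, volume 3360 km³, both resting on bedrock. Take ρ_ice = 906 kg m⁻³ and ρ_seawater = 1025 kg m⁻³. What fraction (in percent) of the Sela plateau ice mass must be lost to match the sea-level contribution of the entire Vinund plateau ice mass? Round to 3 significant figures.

Equal sea-level rise means equal mass of meltwater, i.e. equal mass of ice lost.
Ice mass of Vinund: 3.044×10^15 kg; ice mass of Sela: 1.470×10^16 kg.
Fraction required = 3.044×10^15 / 1.470×10^16 = 0.207 → 20.7 %.

≈ 20.7 %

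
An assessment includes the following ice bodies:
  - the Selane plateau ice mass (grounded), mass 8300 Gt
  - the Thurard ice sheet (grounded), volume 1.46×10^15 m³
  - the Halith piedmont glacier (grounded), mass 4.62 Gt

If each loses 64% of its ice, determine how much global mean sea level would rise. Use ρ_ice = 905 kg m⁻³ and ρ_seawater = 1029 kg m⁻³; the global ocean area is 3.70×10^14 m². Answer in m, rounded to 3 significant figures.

Selane: 0.64 × 8300 Gt = 5.312×10^15 kg; dividing by ρ_w = 1029 kg m⁻³ gives 5.162×10^12 m³ of water.
Thurard: 0.64 × 1.46×10^15 m³ × (905/1029) = 8.218×10^14 m³ of water.
Halith: 0.64 × 4.62 Gt = 2.957×10^12 kg; dividing by ρ_w = 1029 kg m⁻³ gives 2.873×10^9 m³ of water.
Total added water ≈ 8.270×10^14 m³ over 3.70×10^14 m² → Δh = 2.24 m.

≈ 2.24 m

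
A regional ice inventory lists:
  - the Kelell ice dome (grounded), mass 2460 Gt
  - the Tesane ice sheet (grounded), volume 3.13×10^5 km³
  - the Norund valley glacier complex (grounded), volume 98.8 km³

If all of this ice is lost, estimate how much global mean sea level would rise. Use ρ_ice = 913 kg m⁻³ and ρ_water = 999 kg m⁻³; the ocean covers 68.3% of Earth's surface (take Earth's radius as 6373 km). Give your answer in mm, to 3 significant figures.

Kelell: 2460 Gt = 2.460×10^15 kg; dividing by ρ_w = 999 kg m⁻³ gives 2.462×10^12 m³ of water.
Tesane: 3.13×10^5 km³ × (913/999) = 2.861×10^5 km³ of water.
Norund: 98.8 km³ × (913/999) = 90.29 km³ of water.
Total added water ≈ 2.886×10^14 m³ over 3.49×10^14 m² → Δh = 0.828 m = 828 mm.

≈ 828 mm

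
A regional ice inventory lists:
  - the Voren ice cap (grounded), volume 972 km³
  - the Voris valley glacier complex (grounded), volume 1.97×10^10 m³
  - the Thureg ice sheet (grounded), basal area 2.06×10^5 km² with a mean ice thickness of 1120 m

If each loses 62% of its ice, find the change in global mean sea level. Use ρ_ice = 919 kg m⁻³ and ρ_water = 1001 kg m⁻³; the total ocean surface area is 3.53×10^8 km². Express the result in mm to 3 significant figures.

≈ 374 mm

Voren: 0.62 × 972 km³ × (919/1001) = 553.3 km³ of water.
Voris: 0.62 × 1.97×10^10 m³ × (919/1001) = 1.121×10^10 m³ of water.
Thureg: ice volume = 2.06×10^5 km² × 1120 m = 2.307×10^5 km³; 0.62 × 2.307×10^5 × (919/1001) = 1.313×10^5 km³ of water.
Total added water ≈ 1.319×10^14 m³ over 3.53×10^14 m² → Δh = 0.374 m = 374 mm.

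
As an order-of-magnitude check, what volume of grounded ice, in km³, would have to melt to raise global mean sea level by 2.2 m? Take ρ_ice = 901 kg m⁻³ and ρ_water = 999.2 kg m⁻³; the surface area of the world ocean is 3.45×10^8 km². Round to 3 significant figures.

Required water volume = Δh × A = 2.2 m × 3.45×10^14 m² = 7.590×10^14 m³ = 7.590×10^5 km³.
Ice volume = water volume × ρ_w/ρ_ice = 7.590×10^5 × 999.2/901 = 8.42×10^5 km³.

≈ 8.42×10^5 km³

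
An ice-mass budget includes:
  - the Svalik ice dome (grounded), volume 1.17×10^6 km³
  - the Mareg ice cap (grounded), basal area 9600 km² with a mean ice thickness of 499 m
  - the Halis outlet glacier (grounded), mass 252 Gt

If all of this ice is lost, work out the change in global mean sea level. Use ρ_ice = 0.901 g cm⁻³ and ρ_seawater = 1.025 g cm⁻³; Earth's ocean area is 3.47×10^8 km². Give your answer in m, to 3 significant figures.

Svalik: 1.17×10^6 km³ × (901/1025) = 1.028×10^6 km³ of water.
Mareg: ice volume = 9600 km² × 499 m = 4790 km³; 4790 × (901/1025) = 4211 km³ of water.
Halis: 252 Gt = 2.520×10^14 kg; dividing by ρ_w = 1.025 g cm⁻³ = 1025 kg m⁻³ gives 2.459×10^11 m³ of water.
Total added water ≈ 1.033×10^15 m³ over 3.47×10^14 m² → Δh = 2.98 m.

≈ 2.98 m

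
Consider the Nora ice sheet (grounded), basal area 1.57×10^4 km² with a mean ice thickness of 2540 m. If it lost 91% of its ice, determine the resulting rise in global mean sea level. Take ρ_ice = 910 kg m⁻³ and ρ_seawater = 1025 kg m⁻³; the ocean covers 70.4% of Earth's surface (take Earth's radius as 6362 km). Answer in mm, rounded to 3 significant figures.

Nora: ice volume = 1.57×10^4 km² × 2540 m = 3.988×10^4 km³; 0.91 × 3.988×10^4 × (910/1025) = 3.222×10^4 km³ of water.
Spread over 3.58×10^14 m² of ocean, Δh = 3.222×10^13 / 3.58×10^14 = 0.0900 m = 90.0 mm.

≈ 90.0 mm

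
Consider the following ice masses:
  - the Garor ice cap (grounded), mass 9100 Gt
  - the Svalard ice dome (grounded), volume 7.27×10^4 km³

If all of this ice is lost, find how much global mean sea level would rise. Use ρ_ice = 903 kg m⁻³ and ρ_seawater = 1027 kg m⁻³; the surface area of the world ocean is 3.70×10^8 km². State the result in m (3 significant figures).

Garor: 9100 Gt = 9.100×10^15 kg; dividing by ρ_w = 1027 kg m⁻³ gives 8.861×10^12 m³ of water.
Svalard: 7.27×10^4 km³ × (903/1027) = 6.392×10^4 km³ of water.
Total added water ≈ 7.278×10^13 m³ over 3.70×10^14 m² → Δh = 0.197 m.

≈ 0.197 m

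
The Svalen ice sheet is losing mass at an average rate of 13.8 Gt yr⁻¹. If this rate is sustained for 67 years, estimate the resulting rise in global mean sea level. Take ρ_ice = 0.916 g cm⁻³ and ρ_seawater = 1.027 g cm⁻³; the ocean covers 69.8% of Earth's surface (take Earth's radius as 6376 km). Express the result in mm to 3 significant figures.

≈ 2.52 mm

Total mass lost = 13.8 Gt/yr × 67 yr = 924.6 Gt = 9.246×10^14 kg.
ρ_w = 1.027 g cm⁻³ = 1027 kg m⁻³, so water volume = 9.246×10^14 / 1027 = 9.003×10^11 m³.
Δh = 9.003×10^11 / 3.57×10^14 = 2.52×10^-3 m = 2.52 mm.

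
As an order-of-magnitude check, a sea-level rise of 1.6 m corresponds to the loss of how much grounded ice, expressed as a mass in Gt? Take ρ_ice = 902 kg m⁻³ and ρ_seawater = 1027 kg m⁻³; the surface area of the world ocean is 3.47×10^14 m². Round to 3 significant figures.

Required water volume = Δh × A = 1.6 m × 3.47×10^14 m² = 5.552×10^14 m³.
ρ_w = 1027 kg m⁻³, so the mass of water = 5.552×10^14 m³ × 1027 kg m⁻³ = 5.702×10^17 kg = 5.70×10^5 Gt (and the same mass of ice, by conservation).

≈ 5.70×10^5 Gt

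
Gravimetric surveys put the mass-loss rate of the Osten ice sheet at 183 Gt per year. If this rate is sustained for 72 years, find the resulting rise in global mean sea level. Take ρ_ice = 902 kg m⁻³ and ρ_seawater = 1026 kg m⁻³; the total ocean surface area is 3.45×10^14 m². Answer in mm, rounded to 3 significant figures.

≈ 37.2 mm

Total mass lost = 183 Gt/yr × 72 yr = 1.318×10^4 Gt = 1.318×10^16 kg.
ρ_w = 1026 kg m⁻³, so water volume = 1.318×10^16 / 1026 = 1.284×10^13 m³.
Δh = 1.284×10^13 / 3.45×10^14 = 0.0372 m = 37.2 mm.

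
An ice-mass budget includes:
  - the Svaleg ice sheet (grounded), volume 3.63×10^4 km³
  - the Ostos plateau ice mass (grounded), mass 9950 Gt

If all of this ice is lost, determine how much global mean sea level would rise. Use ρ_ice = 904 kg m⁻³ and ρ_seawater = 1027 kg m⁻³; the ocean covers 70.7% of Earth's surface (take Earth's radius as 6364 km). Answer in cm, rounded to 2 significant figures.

Svaleg: 3.63×10^4 km³ × (904/1027) = 3.195×10^4 km³ of water.
Ostos: 9950 Gt = 9.950×10^15 kg; dividing by ρ_w = 1027 kg m⁻³ gives 9.688×10^12 m³ of water.
Total added water ≈ 4.164×10^13 m³ over 3.60×10^14 m² → Δh = 0.116 m = 12 cm.

≈ 12 cm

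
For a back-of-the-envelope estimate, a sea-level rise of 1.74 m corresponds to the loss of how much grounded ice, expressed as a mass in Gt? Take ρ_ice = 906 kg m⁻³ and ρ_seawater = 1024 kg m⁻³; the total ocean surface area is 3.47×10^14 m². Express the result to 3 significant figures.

Required water volume = Δh × A = 1.74 m × 3.47×10^14 m² = 6.038×10^14 m³.
ρ_w = 1024 kg m⁻³, so the mass of water = 6.038×10^14 m³ × 1024 kg m⁻³ = 6.183×10^17 kg = 6.18×10^5 Gt (and the same mass of ice, by conservation).

≈ 6.18×10^5 Gt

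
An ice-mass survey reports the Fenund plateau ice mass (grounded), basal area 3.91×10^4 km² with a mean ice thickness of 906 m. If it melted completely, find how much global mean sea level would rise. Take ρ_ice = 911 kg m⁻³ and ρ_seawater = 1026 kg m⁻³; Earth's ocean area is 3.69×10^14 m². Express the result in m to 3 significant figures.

Fenund: ice volume = 3.91×10^4 km² × 906 m = 3.542×10^4 km³; 3.542×10^4 × (911/1026) = 3.145×10^4 km³ of water.
Spread over 3.69×10^14 m² of ocean, Δh = 3.145×10^13 / 3.69×10^14 = 0.0852 m.

≈ 0.0852 m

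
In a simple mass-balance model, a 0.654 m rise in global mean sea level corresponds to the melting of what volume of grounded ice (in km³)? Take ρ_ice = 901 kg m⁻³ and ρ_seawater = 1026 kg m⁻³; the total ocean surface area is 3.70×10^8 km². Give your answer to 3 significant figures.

≈ 2.76×10^5 km³

Required water volume = Δh × A = 0.654 m × 3.70×10^14 m² = 2.420×10^14 m³ = 2.420×10^5 km³.
Ice volume = water volume × ρ_w/ρ_ice = 2.420×10^5 × 1026/901 = 2.76×10^5 km³.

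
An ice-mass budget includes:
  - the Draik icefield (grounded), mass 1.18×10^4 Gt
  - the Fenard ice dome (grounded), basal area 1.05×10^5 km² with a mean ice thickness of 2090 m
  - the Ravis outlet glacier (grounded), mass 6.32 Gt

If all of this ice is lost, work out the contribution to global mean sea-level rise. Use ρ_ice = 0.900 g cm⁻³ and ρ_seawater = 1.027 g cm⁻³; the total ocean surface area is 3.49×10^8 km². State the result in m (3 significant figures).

≈ 0.584 m

Draik: 1.18×10^4 Gt = 1.180×10^16 kg; dividing by ρ_w = 1.027 g cm⁻³ = 1027 kg m⁻³ gives 1.149×10^13 m³ of water.
Fenard: ice volume = 1.05×10^5 km² × 2090 m = 2.194×10^5 km³; 2.194×10^5 × (900/1027) = 1.923×10^5 km³ of water.
Ravis: 6.32 Gt = 6.320×10^12 kg; dividing by ρ_w = 1027 kg m⁻³ gives 6.154×10^9 m³ of water.
Total added water ≈ 2.038×10^14 m³ over 3.49×10^14 m² → Δh = 0.584 m.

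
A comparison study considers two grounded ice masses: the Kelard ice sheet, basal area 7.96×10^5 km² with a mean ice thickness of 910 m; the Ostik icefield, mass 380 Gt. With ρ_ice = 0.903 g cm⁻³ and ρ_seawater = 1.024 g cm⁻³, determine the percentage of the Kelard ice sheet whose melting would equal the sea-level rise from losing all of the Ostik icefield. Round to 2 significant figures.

Equal sea-level rise means equal mass of meltwater, i.e. equal mass of ice lost.
Ice mass of Ostik: 3.800×10^14 kg; ice mass of Kelard: 6.541×10^17 kg.
Fraction required = 3.800×10^14 / 6.541×10^17 = 5.81×10^-4 → 0.058 %.

≈ 0.058 %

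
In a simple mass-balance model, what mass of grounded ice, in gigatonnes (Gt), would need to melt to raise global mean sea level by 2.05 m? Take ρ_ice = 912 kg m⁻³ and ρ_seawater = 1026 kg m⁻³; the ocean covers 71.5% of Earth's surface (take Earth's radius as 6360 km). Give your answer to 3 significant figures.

≈ 7.64×10^5 Gt

Required water volume = Δh × A = 2.05 m × 3.63×10^14 m² = 7.450×10^14 m³.
ρ_w = 1026 kg m⁻³, so the mass of water = 7.450×10^14 m³ × 1026 kg m⁻³ = 7.644×10^17 kg = 7.64×10^5 Gt (and the same mass of ice, by conservation).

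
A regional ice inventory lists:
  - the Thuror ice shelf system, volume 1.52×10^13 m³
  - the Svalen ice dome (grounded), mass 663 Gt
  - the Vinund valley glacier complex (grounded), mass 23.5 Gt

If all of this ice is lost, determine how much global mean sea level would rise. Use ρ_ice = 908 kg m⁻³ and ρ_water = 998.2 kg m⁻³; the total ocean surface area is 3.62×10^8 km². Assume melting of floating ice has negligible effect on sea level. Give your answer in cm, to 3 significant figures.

≈ 0.190 cm

The Thuror ice shelf system is floating and already displaces its own weight of water, so its melt adds essentially nothing to sea level.
Svalen: 663 Gt = 6.630×10^14 kg; dividing by ρ_w = 998.2 kg m⁻³ gives 6.642×10^11 m³ of water.
Vinund: 23.5 Gt = 2.350×10^13 kg; dividing by ρ_w = 998.2 kg m⁻³ gives 2.354×10^10 m³ of water.
Total added water ≈ 6.877×10^11 m³ over 3.62×10^14 m² → Δh = 1.90×10^-3 m = 0.190 cm.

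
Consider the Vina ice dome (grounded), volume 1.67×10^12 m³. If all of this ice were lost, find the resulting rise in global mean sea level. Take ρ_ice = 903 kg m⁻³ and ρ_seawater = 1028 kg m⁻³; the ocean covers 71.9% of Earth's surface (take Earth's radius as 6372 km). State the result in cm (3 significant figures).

≈ 0.400 cm

Vina: 1.67×10^12 m³ × (903/1028) = 1.467×10^12 m³ of water.
Spread over 3.67×10^14 m² of ocean, Δh = 1.467×10^12 / 3.67×10^14 = 4.00×10^-3 m = 0.400 cm.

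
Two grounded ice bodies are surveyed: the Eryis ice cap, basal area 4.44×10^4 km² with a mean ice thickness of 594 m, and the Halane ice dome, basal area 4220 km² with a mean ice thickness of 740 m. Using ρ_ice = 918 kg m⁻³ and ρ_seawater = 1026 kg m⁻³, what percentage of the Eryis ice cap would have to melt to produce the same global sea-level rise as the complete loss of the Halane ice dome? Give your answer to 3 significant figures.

≈ 11.8 %

Equal sea-level rise means equal mass of meltwater, i.e. equal mass of ice lost.
Ice mass of Halane: 2.867×10^15 kg; ice mass of Eryis: 2.421×10^16 kg.
Fraction required = 2.867×10^15 / 2.421×10^16 = 0.118 → 11.8 %.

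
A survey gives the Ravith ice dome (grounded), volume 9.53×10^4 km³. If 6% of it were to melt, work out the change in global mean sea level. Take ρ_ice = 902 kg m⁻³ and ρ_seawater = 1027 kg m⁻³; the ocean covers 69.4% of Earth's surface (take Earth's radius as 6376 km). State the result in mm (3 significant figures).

≈ 14.2 mm

Ravith: 0.06 × 9.53×10^4 km³ × (902/1027) = 5022 km³ of water.
Spread over 3.55×10^14 m² of ocean, Δh = 5.022×10^12 / 3.55×10^14 = 0.0142 m = 14.2 mm.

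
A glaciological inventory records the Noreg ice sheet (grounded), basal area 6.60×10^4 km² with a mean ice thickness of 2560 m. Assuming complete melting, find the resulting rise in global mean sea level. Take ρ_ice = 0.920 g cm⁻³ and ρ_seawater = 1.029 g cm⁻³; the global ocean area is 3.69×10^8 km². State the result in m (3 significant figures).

≈ 0.409 m

Noreg: ice volume = 6.60×10^4 km² × 2560 m = 1.690×10^5 km³; 1.690×10^5 × (920/1029) = 1.511×10^5 km³ of water.
Spread over 3.69×10^14 m² of ocean, Δh = 1.511×10^14 / 3.69×10^14 = 0.409 m.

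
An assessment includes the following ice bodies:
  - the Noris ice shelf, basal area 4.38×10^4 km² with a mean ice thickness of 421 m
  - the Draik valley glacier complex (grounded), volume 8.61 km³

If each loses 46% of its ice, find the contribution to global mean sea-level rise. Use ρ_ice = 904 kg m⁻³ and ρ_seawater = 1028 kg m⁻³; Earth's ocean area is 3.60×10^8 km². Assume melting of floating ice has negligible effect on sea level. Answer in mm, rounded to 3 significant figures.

≈ 9.67×10^-3 mm

The Noris ice shelf is floating and already displaces its own weight of water, so its melt adds essentially nothing to sea level.
Draik: 0.46 × 8.61 km³ × (904/1028) = 3.483 km³ of water.
Total added water ≈ 3.483×10^9 m³ over 3.60×10^14 m² → Δh = 9.67×10^-6 m = 9.67×10^-3 mm.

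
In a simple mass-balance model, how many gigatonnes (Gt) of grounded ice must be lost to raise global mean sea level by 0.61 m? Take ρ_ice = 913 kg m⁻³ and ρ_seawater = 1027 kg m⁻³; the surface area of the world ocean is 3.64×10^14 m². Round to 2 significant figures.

Required water volume = Δh × A = 0.61 m × 3.64×10^14 m² = 2.220×10^14 m³.
ρ_w = 1027 kg m⁻³, so the mass of water = 2.220×10^14 m³ × 1027 kg m⁻³ = 2.280×10^17 kg = 2.3×10^5 Gt (and the same mass of ice, by conservation).

≈ 2.3×10^5 Gt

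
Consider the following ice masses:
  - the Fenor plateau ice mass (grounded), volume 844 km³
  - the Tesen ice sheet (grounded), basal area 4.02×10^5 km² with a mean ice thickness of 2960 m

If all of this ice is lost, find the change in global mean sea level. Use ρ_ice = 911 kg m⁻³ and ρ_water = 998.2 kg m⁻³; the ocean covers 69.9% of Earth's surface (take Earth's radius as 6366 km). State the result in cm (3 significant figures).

Fenor: 844 km³ × (911/998.2) = 770.3 km³ of water.
Tesen: ice volume = 4.02×10^5 km² × 2960 m = 1.190×10^6 km³; 1.190×10^6 × (911/998.2) = 1.086×10^6 km³ of water.
Total added water ≈ 1.087×10^15 m³ over 3.56×10^14 m² → Δh = 3.05 m = 305 cm.

≈ 305 cm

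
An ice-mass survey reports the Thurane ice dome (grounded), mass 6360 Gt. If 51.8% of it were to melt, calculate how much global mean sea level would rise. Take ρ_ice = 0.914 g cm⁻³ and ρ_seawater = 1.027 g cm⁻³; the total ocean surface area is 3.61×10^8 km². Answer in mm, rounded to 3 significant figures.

≈ 8.89 mm

Thurane: 0.518 × 6360 Gt = 3.294×10^15 kg; dividing by ρ_w = 1.027 g cm⁻³ = 1027 kg m⁻³ gives 3.208×10^12 m³ of water.
Spread over 3.61×10^14 m² of ocean, Δh = 3.208×10^12 / 3.61×10^14 = 8.89×10^-3 m = 8.89 mm.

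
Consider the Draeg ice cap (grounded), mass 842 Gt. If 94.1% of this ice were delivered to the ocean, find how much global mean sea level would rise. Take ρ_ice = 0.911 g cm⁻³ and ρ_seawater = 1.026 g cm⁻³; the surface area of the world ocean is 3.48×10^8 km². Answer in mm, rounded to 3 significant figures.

≈ 2.22 mm

Draeg: 0.941 × 842 Gt = 7.923×10^14 kg; dividing by ρ_w = 1.026 g cm⁻³ = 1026 kg m⁻³ gives 7.722×10^11 m³ of water.
Spread over 3.48×10^14 m² of ocean, Δh = 7.722×10^11 / 3.48×10^14 = 2.22×10^-3 m = 2.22 mm.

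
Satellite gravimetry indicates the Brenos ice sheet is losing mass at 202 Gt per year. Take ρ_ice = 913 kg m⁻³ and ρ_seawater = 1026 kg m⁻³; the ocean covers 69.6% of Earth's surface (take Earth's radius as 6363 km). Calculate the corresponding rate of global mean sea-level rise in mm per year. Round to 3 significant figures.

≈ 0.556 mm/yr

ρ_w = 1026 kg m⁻³. Annual water volume added = 202 Gt / ρ_w = 2.020×10^14 kg / 1026 kg m⁻³ = 1.969×10^11 m³.
Δh per year = 1.969×10^11 / 3.54×10^14 = 5.56×10^-4 m = 0.556 mm.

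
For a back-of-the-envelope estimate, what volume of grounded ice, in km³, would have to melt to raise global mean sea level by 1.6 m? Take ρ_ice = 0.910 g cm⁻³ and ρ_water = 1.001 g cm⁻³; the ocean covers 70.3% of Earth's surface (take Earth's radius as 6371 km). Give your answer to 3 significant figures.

Required water volume = Δh × A = 1.6 m × 3.59×10^14 m² = 5.737×10^14 m³ = 5.737×10^5 km³.
Ice volume = water volume × ρ_w/ρ_ice = 5.737×10^5 × 1001/910 = 6.31×10^5 km³.

≈ 6.31×10^5 km³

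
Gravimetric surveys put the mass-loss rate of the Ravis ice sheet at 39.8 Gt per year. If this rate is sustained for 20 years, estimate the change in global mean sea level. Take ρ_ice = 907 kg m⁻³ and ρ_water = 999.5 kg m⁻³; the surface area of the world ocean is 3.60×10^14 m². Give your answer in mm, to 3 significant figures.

Total mass lost = 39.8 Gt/yr × 20 yr = 796.0 Gt = 7.960×10^14 kg.
ρ_w = 999.5 kg m⁻³, so water volume = 7.960×10^14 / 999.5 = 7.964×10^11 m³.
Δh = 7.964×10^11 / 3.60×10^14 = 2.21×10^-3 m = 2.21 mm.

≈ 2.21 mm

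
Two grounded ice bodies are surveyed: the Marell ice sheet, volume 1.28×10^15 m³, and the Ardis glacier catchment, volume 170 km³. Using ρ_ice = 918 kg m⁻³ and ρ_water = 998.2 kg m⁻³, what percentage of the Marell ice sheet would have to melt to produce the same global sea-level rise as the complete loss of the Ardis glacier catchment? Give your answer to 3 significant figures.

≈ 0.0133 %

Equal sea-level rise means equal mass of meltwater, i.e. equal mass of ice lost.
Ice mass of Ardis: 1.561×10^14 kg; ice mass of Marell: 1.175×10^18 kg.
Fraction required = 1.561×10^14 / 1.175×10^18 = 1.33×10^-4 → 0.0133 %.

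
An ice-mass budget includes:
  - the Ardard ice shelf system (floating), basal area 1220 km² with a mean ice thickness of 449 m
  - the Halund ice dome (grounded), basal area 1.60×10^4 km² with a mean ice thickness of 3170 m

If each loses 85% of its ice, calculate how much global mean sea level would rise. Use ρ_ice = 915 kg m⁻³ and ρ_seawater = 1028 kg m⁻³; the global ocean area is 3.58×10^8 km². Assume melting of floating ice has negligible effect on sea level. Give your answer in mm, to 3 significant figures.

The Ardard ice shelf system is floating and already displaces its own weight of water, so its melt adds essentially nothing to sea level.
Halund: ice volume = 1.60×10^4 km² × 3170 m = 5.072×10^4 km³; 0.85 × 5.072×10^4 × (915/1028) = 3.837×10^4 km³ of water.
Total added water ≈ 3.837×10^13 m³ over 3.58×10^14 m² → Δh = 0.107 m = 107 mm.

≈ 107 mm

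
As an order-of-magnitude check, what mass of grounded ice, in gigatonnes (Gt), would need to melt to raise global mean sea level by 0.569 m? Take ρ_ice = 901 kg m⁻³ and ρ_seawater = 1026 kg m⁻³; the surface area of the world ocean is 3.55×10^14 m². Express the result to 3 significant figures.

Required water volume = Δh × A = 0.569 m × 3.55×10^14 m² = 2.020×10^14 m³.
ρ_w = 1026 kg m⁻³, so the mass of water = 2.020×10^14 m³ × 1026 kg m⁻³ = 2.072×10^17 kg = 2.07×10^5 Gt (and the same mass of ice, by conservation).

≈ 2.07×10^5 Gt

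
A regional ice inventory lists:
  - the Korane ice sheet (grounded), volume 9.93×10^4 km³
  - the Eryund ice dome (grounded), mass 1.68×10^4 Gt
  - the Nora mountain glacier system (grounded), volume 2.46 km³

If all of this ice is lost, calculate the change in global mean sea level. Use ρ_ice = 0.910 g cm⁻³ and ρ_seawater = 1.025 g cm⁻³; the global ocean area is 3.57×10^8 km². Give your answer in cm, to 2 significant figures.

Korane: 9.93×10^4 km³ × (910/1025) = 8.816×10^4 km³ of water.
Eryund: 1.68×10^4 Gt = 1.680×10^16 kg; dividing by ρ_w = 1.025 g cm⁻³ = 1025 kg m⁻³ gives 1.639×10^13 m³ of water.
Nora: 2.46 km³ × (910/1025) = 2.184 km³ of water.
Total added water ≈ 1.046×10^14 m³ over 3.57×10^14 m² → Δh = 0.293 m = 29 cm.

≈ 29 cm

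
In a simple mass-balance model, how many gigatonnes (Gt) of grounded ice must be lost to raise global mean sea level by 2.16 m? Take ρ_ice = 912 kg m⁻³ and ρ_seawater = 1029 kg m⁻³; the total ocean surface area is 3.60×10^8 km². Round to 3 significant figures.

Required water volume = Δh × A = 2.16 m × 3.60×10^14 m² = 7.776×10^14 m³.
ρ_w = 1029 kg m⁻³, so the mass of water = 7.776×10^14 m³ × 1029 kg m⁻³ = 8.002×10^17 kg = 8.00×10^5 Gt (and the same mass of ice, by conservation).

≈ 8.00×10^5 Gt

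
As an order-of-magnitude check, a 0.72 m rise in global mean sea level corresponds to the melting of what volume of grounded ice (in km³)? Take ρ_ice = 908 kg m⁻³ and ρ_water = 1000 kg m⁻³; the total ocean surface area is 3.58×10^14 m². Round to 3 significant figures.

Required water volume = Δh × A = 0.72 m × 3.58×10^14 m² = 2.578×10^14 m³ = 2.578×10^5 km³.
Ice volume = water volume × ρ_w/ρ_ice = 2.578×10^5 × 1000/908 = 2.84×10^5 km³.

≈ 2.84×10^5 km³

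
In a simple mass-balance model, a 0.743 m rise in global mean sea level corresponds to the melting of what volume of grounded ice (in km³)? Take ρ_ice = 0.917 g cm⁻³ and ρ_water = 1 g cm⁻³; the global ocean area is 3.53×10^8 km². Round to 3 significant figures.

≈ 2.86×10^5 km³

Required water volume = Δh × A = 0.743 m × 3.53×10^14 m² = 2.623×10^14 m³ = 2.623×10^5 km³.
Ice volume = water volume × ρ_w/ρ_ice = 2.623×10^5 × 1000/917 = 2.86×10^5 km³.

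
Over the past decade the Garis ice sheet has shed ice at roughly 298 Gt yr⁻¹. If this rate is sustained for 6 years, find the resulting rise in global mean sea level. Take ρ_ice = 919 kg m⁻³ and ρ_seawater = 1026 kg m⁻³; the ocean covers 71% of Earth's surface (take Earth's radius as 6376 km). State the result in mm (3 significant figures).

≈ 4.80 mm

Total mass lost = 298 Gt/yr × 6 yr = 1788 Gt = 1.788×10^15 kg.
ρ_w = 1026 kg m⁻³, so water volume = 1.788×10^15 / 1026 = 1.743×10^12 m³.
Δh = 1.743×10^12 / 3.63×10^14 = 4.80×10^-3 m = 4.80 mm.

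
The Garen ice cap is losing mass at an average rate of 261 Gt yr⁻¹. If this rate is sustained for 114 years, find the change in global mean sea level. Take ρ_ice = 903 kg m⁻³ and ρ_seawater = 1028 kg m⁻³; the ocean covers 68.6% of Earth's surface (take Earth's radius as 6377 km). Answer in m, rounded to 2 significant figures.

Total mass lost = 261 Gt/yr × 114 yr = 2.975×10^4 Gt = 2.975×10^16 kg.
ρ_w = 1028 kg m⁻³, so water volume = 2.975×10^16 / 1028 = 2.894×10^13 m³.
Δh = 2.894×10^13 / 3.51×10^14 = 0.0826 m.

≈ 0.083 m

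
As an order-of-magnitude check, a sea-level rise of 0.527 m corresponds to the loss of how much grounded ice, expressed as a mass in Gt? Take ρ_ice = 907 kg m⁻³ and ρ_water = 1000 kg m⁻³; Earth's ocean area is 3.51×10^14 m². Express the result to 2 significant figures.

Required water volume = Δh × A = 0.527 m × 3.51×10^14 m² = 1.850×10^14 m³.
ρ_w = 1000 kg m⁻³, so the mass of water = 1.850×10^14 m³ × 1000 kg m⁻³ = 1.850×10^17 kg = 1.8×10^5 Gt (and the same mass of ice, by conservation).

≈ 1.8×10^5 Gt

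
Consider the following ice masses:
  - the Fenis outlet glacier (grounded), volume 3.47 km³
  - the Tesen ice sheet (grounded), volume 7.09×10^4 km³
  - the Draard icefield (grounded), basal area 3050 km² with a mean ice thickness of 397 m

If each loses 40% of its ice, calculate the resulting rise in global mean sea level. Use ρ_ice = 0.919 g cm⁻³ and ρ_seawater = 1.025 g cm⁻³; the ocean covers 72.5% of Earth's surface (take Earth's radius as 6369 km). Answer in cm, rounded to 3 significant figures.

≈ 7.00 cm

Fenis: 0.4 × 3.47 km³ × (919/1025) = 1.244 km³ of water.
Tesen: 0.4 × 7.09×10^4 km³ × (919/1025) = 2.543×10^4 km³ of water.
Draard: ice volume = 3050 km² × 397 m = 1211 km³; 0.4 × 1211 × (919/1025) = 434.3 km³ of water.
Total added water ≈ 2.586×10^13 m³ over 3.70×10^14 m² → Δh = 0.0700 m = 7.00 cm.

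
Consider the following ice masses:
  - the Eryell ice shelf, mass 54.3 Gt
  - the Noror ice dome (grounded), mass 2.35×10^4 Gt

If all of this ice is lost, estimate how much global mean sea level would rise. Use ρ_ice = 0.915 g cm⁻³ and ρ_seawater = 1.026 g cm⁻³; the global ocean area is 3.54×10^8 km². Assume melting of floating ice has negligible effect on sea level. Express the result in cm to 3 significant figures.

The Eryell ice shelf is floating and already displaces its own weight of water, so its melt adds essentially nothing to sea level.
Noror: 2.35×10^4 Gt = 2.350×10^16 kg; dividing by ρ_w = 1.026 g cm⁻³ = 1026 kg m⁻³ gives 2.290×10^13 m³ of water.
Total added water ≈ 2.290×10^13 m³ over 3.54×10^14 m² → Δh = 0.0647 m = 6.47 cm.

≈ 6.47 cm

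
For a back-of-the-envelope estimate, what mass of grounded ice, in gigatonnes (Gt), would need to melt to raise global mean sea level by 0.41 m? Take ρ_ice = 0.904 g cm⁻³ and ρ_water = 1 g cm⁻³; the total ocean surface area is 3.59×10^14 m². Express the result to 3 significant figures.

Required water volume = Δh × A = 0.41 m × 3.59×10^14 m² = 1.472×10^14 m³.
ρ_w = 1 g cm⁻³ = 1000 kg m⁻³, so the mass of water = 1.472×10^14 m³ × 1000 kg m⁻³ = 1.472×10^17 kg = 1.47×10^5 Gt (and the same mass of ice, by conservation).

≈ 1.47×10^5 Gt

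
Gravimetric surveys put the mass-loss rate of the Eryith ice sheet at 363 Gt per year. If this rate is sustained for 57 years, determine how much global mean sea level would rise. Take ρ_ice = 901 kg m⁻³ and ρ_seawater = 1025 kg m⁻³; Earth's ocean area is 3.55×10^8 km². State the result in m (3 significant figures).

≈ 0.0569 m

Total mass lost = 363 Gt/yr × 57 yr = 2.069×10^4 Gt = 2.069×10^16 kg.
ρ_w = 1025 kg m⁻³, so water volume = 2.069×10^16 / 1025 = 2.019×10^13 m³.
Δh = 2.019×10^13 / 3.55×10^14 = 0.0569 m.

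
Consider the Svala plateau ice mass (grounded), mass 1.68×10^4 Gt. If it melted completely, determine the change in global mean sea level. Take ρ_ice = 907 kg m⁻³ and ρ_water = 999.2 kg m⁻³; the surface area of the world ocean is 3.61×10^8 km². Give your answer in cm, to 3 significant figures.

Svala: 1.68×10^4 Gt = 1.680×10^16 kg; dividing by ρ_w = 999.2 kg m⁻³ gives 1.681×10^13 m³ of water.
Spread over 3.61×10^14 m² of ocean, Δh = 1.681×10^13 / 3.61×10^14 = 0.0466 m = 4.66 cm.

≈ 4.66 cm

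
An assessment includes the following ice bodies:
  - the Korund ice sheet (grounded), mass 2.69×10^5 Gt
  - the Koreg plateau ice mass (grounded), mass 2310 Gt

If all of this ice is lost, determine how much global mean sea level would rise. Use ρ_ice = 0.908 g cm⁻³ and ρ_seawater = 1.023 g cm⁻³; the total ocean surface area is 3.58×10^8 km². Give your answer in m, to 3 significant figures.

Korund: 2.69×10^5 Gt = 2.690×10^17 kg; dividing by ρ_w = 1.023 g cm⁻³ = 1023 kg m⁻³ gives 2.630×10^14 m³ of water.
Koreg: 2310 Gt = 2.310×10^15 kg; dividing by ρ_w = 1023 kg m⁻³ gives 2.258×10^12 m³ of water.
Total added water ≈ 2.652×10^14 m³ over 3.58×10^14 m² → Δh = 0.741 m.

≈ 0.741 m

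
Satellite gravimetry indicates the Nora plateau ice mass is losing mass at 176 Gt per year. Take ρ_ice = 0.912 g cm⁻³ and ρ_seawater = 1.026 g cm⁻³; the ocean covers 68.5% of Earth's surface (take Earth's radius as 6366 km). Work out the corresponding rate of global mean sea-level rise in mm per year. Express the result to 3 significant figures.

ρ_w = 1.026 g cm⁻³ = 1026 kg m⁻³. Annual water volume added = 176 Gt / ρ_w = 1.760×10^14 kg / 1026 kg m⁻³ = 1.715×10^11 m³.
Δh per year = 1.715×10^11 / 3.49×10^14 = 4.92×10^-4 m = 0.492 mm.

≈ 0.492 mm/yr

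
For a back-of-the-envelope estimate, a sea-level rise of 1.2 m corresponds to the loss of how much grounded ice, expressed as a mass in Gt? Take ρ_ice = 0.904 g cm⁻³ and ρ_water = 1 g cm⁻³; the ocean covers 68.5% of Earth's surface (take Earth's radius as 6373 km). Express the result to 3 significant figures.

≈ 4.20×10^5 Gt

Required water volume = Δh × A = 1.2 m × 3.50×10^14 m² = 4.195×10^14 m³.
ρ_w = 1 g cm⁻³ = 1000 kg m⁻³, so the mass of water = 4.195×10^14 m³ × 1000 kg m⁻³ = 4.195×10^17 kg = 4.20×10^5 Gt (and the same mass of ice, by conservation).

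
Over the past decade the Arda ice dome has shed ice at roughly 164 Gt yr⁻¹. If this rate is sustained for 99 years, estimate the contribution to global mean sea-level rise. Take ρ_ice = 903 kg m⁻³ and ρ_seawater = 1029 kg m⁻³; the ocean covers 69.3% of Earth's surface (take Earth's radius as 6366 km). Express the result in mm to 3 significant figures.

Total mass lost = 164 Gt/yr × 99 yr = 1.624×10^4 Gt = 1.624×10^16 kg.
ρ_w = 1029 kg m⁻³, so water volume = 1.624×10^16 / 1029 = 1.578×10^13 m³.
Δh = 1.578×10^13 / 3.53×10^14 = 0.0447 m = 44.7 mm.

≈ 44.7 mm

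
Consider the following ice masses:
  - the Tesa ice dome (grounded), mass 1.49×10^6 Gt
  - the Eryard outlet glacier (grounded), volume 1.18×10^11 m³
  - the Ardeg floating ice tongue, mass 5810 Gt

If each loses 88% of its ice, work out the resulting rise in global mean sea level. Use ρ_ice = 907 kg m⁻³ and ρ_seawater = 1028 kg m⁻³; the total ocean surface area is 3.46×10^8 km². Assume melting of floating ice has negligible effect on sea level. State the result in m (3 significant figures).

Tesa: 0.88 × 1.49×10^6 Gt = 1.311×10^18 kg; dividing by ρ_w = 1028 kg m⁻³ gives 1.275×10^15 m³ of water.
Eryard: 0.88 × 1.18×10^11 m³ × (907/1028) = 9.162×10^10 m³ of water.
The Ardeg floating ice tongue is floating and already displaces its own weight of water, so its melt adds essentially nothing to sea level.
Total added water ≈ 1.276×10^15 m³ over 3.46×10^14 m² → Δh = 3.69 m.

≈ 3.69 m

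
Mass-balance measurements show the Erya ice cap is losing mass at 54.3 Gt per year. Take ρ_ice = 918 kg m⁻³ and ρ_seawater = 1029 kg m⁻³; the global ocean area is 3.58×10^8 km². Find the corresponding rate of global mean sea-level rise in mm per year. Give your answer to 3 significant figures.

≈ 0.147 mm/yr

ρ_w = 1029 kg m⁻³. Annual water volume added = 54.3 Gt / ρ_w = 5.430×10^13 kg / 1029 kg m⁻³ = 5.277×10^10 m³.
Δh per year = 5.277×10^10 / 3.58×10^14 = 1.47×10^-4 m = 0.147 mm.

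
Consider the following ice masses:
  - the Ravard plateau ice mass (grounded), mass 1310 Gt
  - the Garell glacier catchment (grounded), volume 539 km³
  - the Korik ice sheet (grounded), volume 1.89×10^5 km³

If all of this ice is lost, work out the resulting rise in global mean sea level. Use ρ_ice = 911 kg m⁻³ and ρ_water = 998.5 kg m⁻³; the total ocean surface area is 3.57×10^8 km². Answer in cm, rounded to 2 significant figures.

Ravard: 1310 Gt = 1.310×10^15 kg; dividing by ρ_w = 998.5 kg m⁻³ gives 1.312×10^12 m³ of water.
Garell: 539 km³ × (911/998.5) = 491.8 km³ of water.
Korik: 1.89×10^5 km³ × (911/998.5) = 1.724×10^5 km³ of water.
Total added water ≈ 1.742×10^14 m³ over 3.57×10^14 m² → Δh = 0.488 m = 49 cm.

≈ 49 cm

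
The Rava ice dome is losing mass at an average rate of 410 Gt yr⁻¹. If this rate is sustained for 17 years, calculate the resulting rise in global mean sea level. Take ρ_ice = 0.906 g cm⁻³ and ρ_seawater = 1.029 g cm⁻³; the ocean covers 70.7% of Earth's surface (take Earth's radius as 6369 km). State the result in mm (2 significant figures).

Total mass lost = 410 Gt/yr × 17 yr = 6970 Gt = 6.970×10^15 kg.
ρ_w = 1.029 g cm⁻³ = 1029 kg m⁻³, so water volume = 6.970×10^15 / 1029 = 6.774×10^12 m³.
Δh = 6.774×10^12 / 3.60×10^14 = 0.0188 m = 19 mm.

≈ 19 mm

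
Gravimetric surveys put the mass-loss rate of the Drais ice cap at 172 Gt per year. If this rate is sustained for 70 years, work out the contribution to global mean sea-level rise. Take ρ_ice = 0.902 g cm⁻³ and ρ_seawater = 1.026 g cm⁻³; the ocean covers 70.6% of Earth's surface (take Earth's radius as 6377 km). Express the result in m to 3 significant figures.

Total mass lost = 172 Gt/yr × 70 yr = 1.204×10^4 Gt = 1.204×10^16 kg.
ρ_w = 1.026 g cm⁻³ = 1026 kg m⁻³, so water volume = 1.204×10^16 / 1026 = 1.173×10^13 m³.
Δh = 1.173×10^13 / 3.61×10^14 = 0.0325 m.

≈ 0.0325 m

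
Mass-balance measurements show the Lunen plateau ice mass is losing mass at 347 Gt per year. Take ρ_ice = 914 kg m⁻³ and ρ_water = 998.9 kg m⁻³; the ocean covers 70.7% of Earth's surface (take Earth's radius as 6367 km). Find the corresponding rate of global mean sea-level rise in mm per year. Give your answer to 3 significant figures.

≈ 0.965 mm/yr

ρ_w = 998.9 kg m⁻³. Annual water volume added = 347 Gt / ρ_w = 3.470×10^14 kg / 998.9 kg m⁻³ = 3.474×10^11 m³.
Δh per year = 3.474×10^11 / 3.60×10^14 = 9.65×10^-4 m = 0.965 mm.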